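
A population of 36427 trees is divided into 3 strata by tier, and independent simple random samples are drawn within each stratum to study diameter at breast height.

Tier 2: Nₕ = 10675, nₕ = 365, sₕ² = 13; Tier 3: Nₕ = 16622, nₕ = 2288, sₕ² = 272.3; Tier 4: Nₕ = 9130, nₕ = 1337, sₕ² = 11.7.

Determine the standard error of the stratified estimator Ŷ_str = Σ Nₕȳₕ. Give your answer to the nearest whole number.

5736

Var(Ŷ_str) = Σₕ Nₕ²(1 − fₕ)sₕ²/nₕ.
Tier 2: 10675²·(1 − 365/10675)·13/365 = 3.9199185 × 10^6.
Tier 3: 16622²·(1 − 2288/16622)·272.3/2288 = 2.8355826 × 10^7.
Tier 4: 9130²·(1 − 1337/9130)·11.7/1337 = 622629.81.
Sum = 3.2898374 × 10^7.
SE = √(3.2898374 × 10^7) = 5736.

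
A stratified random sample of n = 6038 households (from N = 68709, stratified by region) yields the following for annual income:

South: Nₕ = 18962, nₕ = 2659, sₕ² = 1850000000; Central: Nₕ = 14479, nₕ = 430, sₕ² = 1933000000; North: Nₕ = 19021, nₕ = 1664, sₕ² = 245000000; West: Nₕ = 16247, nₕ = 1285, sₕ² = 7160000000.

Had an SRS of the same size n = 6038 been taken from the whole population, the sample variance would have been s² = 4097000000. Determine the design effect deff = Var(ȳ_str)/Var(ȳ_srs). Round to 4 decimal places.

0.8668

Var(ȳ_str) = Σ Wₕ²(1−fₕ)sₕ²/nₕ with Wₕ = Nₕ/68709:
  South: (18962/68709)²·(1−2659/18962)·1850000000/2659 = 45559.38
  Central: (14479/68709)²·(1−430/14479)·1933000000/430 = 193695.76
  North: (19021/68709)²·(1−1664/19021)·245000000/1664 = 10296.592
  West: (16247/68709)²·(1−1285/16247)·7160000000/1285 = 286909.86
  → Var(ȳ_str) = 536461.59.
Var(ȳ_srs) = (1 − 6038/68709)·4097000000/6038 = 618907.65.
deff = 536461.59 / 618907.65 = 0.8668.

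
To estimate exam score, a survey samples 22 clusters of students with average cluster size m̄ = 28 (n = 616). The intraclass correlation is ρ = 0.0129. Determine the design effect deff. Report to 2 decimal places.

1.35

deff = 1 + (28 − 1)·0.0129 = 1 + 0.3483 = 1.3483.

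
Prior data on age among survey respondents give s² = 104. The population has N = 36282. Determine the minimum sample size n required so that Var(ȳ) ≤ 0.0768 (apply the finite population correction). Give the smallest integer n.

1306

Without fpc, n₀ = s²/D = 104/0.0768 = 1354.1667.
With fpc, (1 − n/N)·s²/n ≤ D requires n ≥ n₀/(1 + n₀/N) = 1354.1667/(1 + 1354.1667/36282) = 1305.4432.
Rounding up, n = 1306.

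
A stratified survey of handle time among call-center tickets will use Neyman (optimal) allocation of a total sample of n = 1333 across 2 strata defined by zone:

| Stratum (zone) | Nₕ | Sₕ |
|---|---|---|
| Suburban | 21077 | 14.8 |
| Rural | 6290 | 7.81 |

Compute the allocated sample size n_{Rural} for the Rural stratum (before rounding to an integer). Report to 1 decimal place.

Neyman allocation: nₕ = n·NₕSₕ / Σⱼ NⱼSⱼ.
Σ NⱼSⱼ = 21077·14.8 + 6290·7.81 = 361064.5.
n_{Rural} = 1333·6290·7.81 / 361064.5 = 181.4.

181.4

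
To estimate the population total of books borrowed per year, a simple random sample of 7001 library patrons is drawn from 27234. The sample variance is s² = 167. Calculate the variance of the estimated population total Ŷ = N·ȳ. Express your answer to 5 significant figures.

Var(Ŷ) = N²·Var(ȳ) = N²·(1 − n/N)·s²/n.
f = 7001/27234 = 0.25706837; Var(ȳ) = 0.74293163·167/7001 = 0.017721694.
Var(Ŷ) = 27234² · 0.017721694 = 1.3144017 × 10^7.

1.3144 × 10^7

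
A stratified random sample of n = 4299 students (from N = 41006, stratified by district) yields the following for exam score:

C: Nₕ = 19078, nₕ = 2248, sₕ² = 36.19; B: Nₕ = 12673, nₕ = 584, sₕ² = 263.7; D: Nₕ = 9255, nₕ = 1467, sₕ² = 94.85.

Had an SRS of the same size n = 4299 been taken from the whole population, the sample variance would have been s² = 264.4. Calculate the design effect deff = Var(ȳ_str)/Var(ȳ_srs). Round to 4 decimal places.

Var(ȳ_str) = Σ Wₕ²(1−fₕ)sₕ²/nₕ with Wₕ = Nₕ/41006:
  C: (19078/41006)²·(1−2248/19078)·36.19/2248 = 0.0030740747
  B: (12673/41006)²·(1−584/12673)·263.7/584 = 0.041140757
  D: (9255/41006)²·(1−1467/9255)·94.85/1467 = 0.0027714993
  → Var(ȳ_str) = 0.046986331.
Var(ȳ_srs) = (1 − 4299/41006)·264.4/4299 = 0.055054838.
deff = 0.046986331 / 0.055054838 = 0.8534.

0.8534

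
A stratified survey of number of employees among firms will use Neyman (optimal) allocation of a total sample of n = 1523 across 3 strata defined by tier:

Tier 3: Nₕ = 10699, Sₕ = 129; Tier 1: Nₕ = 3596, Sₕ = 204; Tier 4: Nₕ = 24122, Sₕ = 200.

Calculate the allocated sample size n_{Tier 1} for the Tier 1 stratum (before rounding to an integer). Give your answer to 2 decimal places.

Neyman allocation: nₕ = n·NₕSₕ / Σⱼ NⱼSⱼ.
Σ NⱼSⱼ = 10699·129 + 3596·204 + 24122·200 = 6.938155 × 10^6.
n_{Tier 1} = 1523·3596·204 / (6.938155 × 10^6) = 161.03.

161.03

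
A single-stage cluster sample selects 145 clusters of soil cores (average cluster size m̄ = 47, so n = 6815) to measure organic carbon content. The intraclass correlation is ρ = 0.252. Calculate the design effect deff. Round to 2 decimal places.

12.59

deff = 1 + (47 − 1)·0.252 = 1 + 11.592 = 12.592.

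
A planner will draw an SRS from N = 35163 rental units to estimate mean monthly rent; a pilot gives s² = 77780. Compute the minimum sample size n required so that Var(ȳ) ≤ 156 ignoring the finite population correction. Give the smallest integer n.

499

Without fpc, n₀ = s²/D = 77780/156 = 498.5897.
Rounding up, n = 499.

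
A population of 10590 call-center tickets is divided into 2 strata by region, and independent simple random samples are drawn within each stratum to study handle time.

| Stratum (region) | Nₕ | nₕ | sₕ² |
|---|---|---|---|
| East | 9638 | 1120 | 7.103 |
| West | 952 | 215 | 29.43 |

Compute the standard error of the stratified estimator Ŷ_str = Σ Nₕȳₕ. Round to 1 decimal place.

Var(Ŷ_str) = Σₕ Nₕ²(1 − fₕ)sₕ²/nₕ.
East: 9638²·(1 − 1120/9638)·7.103/1120 = 520652.97.
West: 952²·(1 − 215/952)·29.43/215 = 96040.904.
Sum = 616693.87.
SE = √(616693.87) = 785.3.

785.3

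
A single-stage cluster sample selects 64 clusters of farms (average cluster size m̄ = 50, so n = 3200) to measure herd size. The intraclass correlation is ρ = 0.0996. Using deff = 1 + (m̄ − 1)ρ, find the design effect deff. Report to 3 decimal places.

5.880

deff = 1 + (50 − 1)·0.0996 = 1 + 4.8804 = 5.8804.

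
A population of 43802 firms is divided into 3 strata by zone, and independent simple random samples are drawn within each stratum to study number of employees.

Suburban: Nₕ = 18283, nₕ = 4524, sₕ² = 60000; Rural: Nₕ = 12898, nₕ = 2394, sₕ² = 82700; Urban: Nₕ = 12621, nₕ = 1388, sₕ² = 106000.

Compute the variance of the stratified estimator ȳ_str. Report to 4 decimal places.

Var(ȳ_str) = Σₕ Wₕ²(1 − fₕ)sₕ²/nₕ with Wₕ = Nₕ/N, N = 43802.
Suburban: Wₕ = 0.41740103; term = 0.41740103²·(1 − 0.24744298)·60000/4524 = 1.738902.
Rural: Wₕ = 0.29446144; term = 0.29446144²·(1 − 0.18561017)·82700/2394 = 2.4393301.
Urban: Wₕ = 0.28813753; term = 0.28813753²·(1 − 0.10997544)·106000/1388 = 5.6431039.
Sum = 9.821336.

9.8213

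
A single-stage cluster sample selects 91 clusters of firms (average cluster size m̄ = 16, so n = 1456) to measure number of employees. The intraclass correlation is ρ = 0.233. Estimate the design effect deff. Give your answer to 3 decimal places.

deff = 1 + (16 − 1)·0.233 = 1 + 3.495 = 4.495.

4.495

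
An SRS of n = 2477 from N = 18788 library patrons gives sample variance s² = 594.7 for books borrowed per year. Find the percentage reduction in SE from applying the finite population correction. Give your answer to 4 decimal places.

6.8249

f = n/N = 2477/18788 = 0.13183947.
SE_no-fpc = √(s²/n) = 0.48998859; SE_fpc = √((1−f)s²/n) = 0.45654752.
Ratio = √(1−f) = 0.93175132. Reduction = 100·(1 − 0.93175132) = 6.8249%.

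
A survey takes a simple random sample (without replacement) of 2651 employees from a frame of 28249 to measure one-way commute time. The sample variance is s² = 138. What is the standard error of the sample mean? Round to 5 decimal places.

Under SRS without replacement, Var(ȳ) = (1 − f)·s²/n with f = n/N = 2651/28249 = 0.09384403.
Var(ȳ) = (1 − 0.09384403)·138/2651 = 0.90615597·0.052055828 = 0.047170699.
SE(ȳ) = √(0.047170699) = 0.21719.

0.21719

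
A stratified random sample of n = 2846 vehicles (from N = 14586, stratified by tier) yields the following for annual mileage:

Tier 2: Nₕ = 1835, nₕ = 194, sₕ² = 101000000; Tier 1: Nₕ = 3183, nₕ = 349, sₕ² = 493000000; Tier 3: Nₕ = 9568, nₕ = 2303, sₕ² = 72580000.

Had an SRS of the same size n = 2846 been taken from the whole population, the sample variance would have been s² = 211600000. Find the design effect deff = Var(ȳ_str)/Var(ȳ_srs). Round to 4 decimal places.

1.2961

Var(ȳ_str) = Σ Wₕ²(1−fₕ)sₕ²/nₕ with Wₕ = Nₕ/14586:
  Tier 2: (1835/14586)²·(1−194/1835)·101000000/194 = 7368.717
  Tier 1: (3183/14586)²·(1−349/3183)·493000000/349 = 59894.309
  Tier 3: (9568/14586)²·(1−2303/9568)·72580000/2303 = 10296.921
  → Var(ȳ_str) = 77559.947.
Var(ȳ_srs) = (1 − 2846/14586)·211600000/2846 = 59842.903.
deff = 77559.947 / 59842.903 = 1.2961.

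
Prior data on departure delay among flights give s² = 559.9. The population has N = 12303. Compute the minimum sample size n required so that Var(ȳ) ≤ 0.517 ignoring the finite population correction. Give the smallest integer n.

1083

Without fpc, n₀ = s²/D = 559.9/0.517 = 1082.9787.
Rounding up, n = 1083.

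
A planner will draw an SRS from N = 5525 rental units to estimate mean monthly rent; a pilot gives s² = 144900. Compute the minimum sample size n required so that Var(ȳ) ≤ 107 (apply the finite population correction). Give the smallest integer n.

Without fpc, n₀ = s²/D = 144900/107 = 1354.2056.
With fpc, (1 − n/N)·s²/n ≤ D requires n ≥ n₀/(1 + n₀/N) = 1354.2056/(1 + 1354.2056/5525) = 1087.6235.
Rounding up, n = 1088.

1088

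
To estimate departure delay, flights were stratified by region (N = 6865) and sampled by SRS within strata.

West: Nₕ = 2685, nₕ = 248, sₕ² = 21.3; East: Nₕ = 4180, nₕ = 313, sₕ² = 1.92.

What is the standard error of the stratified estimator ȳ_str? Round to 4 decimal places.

0.1184

Var(ȳ_str) = Σₕ Wₕ²(1 − fₕ)sₕ²/nₕ with Wₕ = Nₕ/N, N = 6865.
West: Wₕ = 0.39111435; term = 0.39111435²·(1 − 0.09236499)·21.3/248 = 0.011924678.
East: Wₕ = 0.60888565; term = 0.60888565²·(1 − 0.07488038)·1.92/313 = 0.0021039057.
Sum = 0.014028584.
SE = √(0.014028584) = 0.1184.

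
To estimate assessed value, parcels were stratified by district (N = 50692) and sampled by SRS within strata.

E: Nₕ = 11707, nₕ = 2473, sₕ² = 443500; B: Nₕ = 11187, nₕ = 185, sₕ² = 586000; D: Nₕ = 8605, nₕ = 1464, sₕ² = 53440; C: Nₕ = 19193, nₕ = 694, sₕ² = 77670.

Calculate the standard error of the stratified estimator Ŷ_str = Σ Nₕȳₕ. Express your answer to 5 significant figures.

Var(Ŷ_str) = Σₕ Nₕ²(1 − fₕ)sₕ²/nₕ.
E: 11707²·(1 − 2473/11707)·443500/2473 = 1.9386749 × 10^10.
B: 11187²·(1 − 185/11187)·586000/185 = 3.8986223 × 10^11.
D: 8605²·(1 − 1464/8605)·53440/1464 = 2.243031 × 10^9.
C: 19193²·(1 − 694/19193)·77670/694 = 3.9736074 × 10^10.
Sum = 4.5122808 × 10^11.
SE = √(4.5122808 × 10^11) = 671740.

671740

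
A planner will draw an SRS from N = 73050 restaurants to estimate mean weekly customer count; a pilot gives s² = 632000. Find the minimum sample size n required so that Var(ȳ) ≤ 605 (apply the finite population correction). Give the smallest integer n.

1030

Without fpc, n₀ = s²/D = 632000/605 = 1044.6281.
With fpc, (1 − n/N)·s²/n ≤ D requires n ≥ n₀/(1 + n₀/N) = 1044.6281/(1 + 1044.6281/73050) = 1029.9003.
Rounding up, n = 1030.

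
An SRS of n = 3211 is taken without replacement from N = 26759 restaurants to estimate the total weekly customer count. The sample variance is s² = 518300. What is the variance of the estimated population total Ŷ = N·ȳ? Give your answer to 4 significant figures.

Var(Ŷ) = N²·Var(ȳ) = N²·(1 − n/N)·s²/n.
f = 3211/26759 = 0.11999701; Var(ȳ) = 0.88000299·518300/3211 = 142.04471.
Var(Ŷ) = 26759² · 142.04471 = 1.0171027 × 10^11.

1.017 × 10^11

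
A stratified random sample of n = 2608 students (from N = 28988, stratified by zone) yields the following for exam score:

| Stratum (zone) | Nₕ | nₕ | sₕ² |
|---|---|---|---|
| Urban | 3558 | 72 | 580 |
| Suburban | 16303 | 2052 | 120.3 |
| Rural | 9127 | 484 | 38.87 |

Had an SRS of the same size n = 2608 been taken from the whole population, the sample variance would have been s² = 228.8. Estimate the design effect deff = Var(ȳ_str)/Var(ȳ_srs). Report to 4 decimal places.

Var(ȳ_str) = Σ Wₕ²(1−fₕ)sₕ²/nₕ with Wₕ = Nₕ/28988:
  Urban: (3558/28988)²·(1−72/3558)·580/72 = 0.11890286
  Suburban: (16303/28988)²·(1−2052/16303)·120.3/2052 = 0.016209314
  Rural: (9127/28988)²·(1−484/9127)·38.87/484 = 0.0075391995
  → Var(ȳ_str) = 0.14265137.
Var(ȳ_srs) = (1 − 2608/28988)·228.8/2608 = 0.07983714.
deff = 0.14265137 / 0.07983714 = 1.7868.

1.7868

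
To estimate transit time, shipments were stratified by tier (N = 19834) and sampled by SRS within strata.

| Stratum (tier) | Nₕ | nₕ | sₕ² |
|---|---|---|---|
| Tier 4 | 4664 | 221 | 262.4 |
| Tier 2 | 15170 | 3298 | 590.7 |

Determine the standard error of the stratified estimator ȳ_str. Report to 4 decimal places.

Var(ȳ_str) = Σₕ Wₕ²(1 − fₕ)sₕ²/nₕ with Wₕ = Nₕ/N, N = 19834.
Tier 4: Wₕ = 0.23515176; term = 0.23515176²·(1 − 0.04738422)·262.4/221 = 0.06254402.
Tier 2: Wₕ = 0.76484824; term = 0.76484824²·(1 − 0.21740277)·590.7/3298 = 0.081998361.
Sum = 0.14454238.
SE = √(0.14454238) = 0.3802.

0.3802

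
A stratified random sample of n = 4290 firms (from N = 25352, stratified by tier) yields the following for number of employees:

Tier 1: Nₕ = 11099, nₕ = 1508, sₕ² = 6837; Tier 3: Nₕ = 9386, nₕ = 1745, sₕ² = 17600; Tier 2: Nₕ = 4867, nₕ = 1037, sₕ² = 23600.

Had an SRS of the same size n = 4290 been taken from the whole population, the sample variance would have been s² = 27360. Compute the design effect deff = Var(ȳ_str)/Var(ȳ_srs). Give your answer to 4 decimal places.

0.4787

Var(ȳ_str) = Σ Wₕ²(1−fₕ)sₕ²/nₕ with Wₕ = Nₕ/25352:
  Tier 1: (11099/25352)²·(1−1508/11099)·6837/1508 = 0.75090938
  Tier 3: (9386/25352)²·(1−1745/9386)·17600/1745 = 1.1254431
  Tier 2: (4867/25352)²·(1−1037/4867)·23600/1037 = 0.66003796
  → Var(ȳ_str) = 2.5363904.
Var(ȳ_srs) = (1 − 4290/25352)·27360/4290 = 5.2984176.
deff = 2.5363904 / 5.2984176 = 0.4787.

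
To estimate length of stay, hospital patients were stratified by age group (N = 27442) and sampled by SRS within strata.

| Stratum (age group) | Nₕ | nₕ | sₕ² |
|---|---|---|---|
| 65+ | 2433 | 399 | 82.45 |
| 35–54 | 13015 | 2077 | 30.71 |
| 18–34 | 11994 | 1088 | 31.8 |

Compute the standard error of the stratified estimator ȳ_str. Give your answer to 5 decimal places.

0.09607

Var(ȳ_str) = Σₕ Wₕ²(1 − fₕ)sₕ²/nₕ with Wₕ = Nₕ/N, N = 27442.
65+: Wₕ = 0.08865972; term = 0.08865972²·(1 − 0.16399507)·82.45/399 = 0.001357936.
35–54: Wₕ = 0.47427301; term = 0.47427301²·(1 − 0.15958509)·30.71/2077 = 0.0027950777.
18–34: Wₕ = 0.43706727; term = 0.43706727²·(1 − 0.09071202)·31.8/1088 = 0.0050768723.
Sum = 0.009229886.
SE = √(0.009229886) = 0.09607.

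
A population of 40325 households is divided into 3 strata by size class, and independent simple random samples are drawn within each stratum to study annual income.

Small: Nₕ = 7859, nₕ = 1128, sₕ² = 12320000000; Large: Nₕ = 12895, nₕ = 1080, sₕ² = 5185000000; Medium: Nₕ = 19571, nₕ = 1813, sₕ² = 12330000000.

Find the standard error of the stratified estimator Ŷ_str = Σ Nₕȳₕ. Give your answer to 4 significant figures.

6.060 × 10^7

Var(Ŷ_str) = Σₕ Nₕ²(1 − fₕ)sₕ²/nₕ.
Small: 7859²·(1 − 1128/7859)·12320000000/1128 = 5.7776135 × 10^14.
Large: 12895²·(1 − 1080/12895)·5185000000/1080 = 7.3144231 × 10^14.
Medium: 19571²·(1 − 1813/19571)·12330000000/1813 = 2.3635911 × 10^15.
Sum = 3.6727948 × 10^15.
SE = √(3.6727948 × 10^15) = 6.060 × 10^7.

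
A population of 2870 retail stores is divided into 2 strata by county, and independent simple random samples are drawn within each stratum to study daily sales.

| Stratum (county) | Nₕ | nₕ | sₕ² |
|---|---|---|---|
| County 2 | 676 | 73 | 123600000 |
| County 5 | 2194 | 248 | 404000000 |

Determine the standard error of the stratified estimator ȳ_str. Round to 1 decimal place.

Var(ȳ_str) = Σₕ Wₕ²(1 − fₕ)sₕ²/nₕ with Wₕ = Nₕ/N, N = 2870.
County 2: Wₕ = 0.23554007; term = 0.23554007²·(1 − 0.10798817)·123600000/73 = 83790.701.
County 5: Wₕ = 0.76445993; term = 0.76445993²·(1 − 0.11303555)·404000000/248 = 844394.41.
Sum = 928185.11.
SE = √(928185.11) = 963.4.

963.4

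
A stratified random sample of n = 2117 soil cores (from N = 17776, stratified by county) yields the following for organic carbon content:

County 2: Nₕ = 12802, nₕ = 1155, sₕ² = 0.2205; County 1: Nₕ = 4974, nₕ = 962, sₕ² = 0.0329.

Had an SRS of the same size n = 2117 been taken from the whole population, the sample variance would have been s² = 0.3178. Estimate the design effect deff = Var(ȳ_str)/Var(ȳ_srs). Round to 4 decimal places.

0.6976

Var(ȳ_str) = Σ Wₕ²(1−fₕ)sₕ²/nₕ with Wₕ = Nₕ/17776:
  County 2: (12802/17776)²·(1−1155/12802)·0.2205/1155 = 9.0084573 × 10^-5
  County 1: (4974/17776)²·(1−962/4974)·0.0329/962 = 2.1598294 × 10^-6
  → Var(ȳ_str) = 9.2244402 × 10^-5.
Var(ȳ_srs) = (1 − 2117/17776)·0.3178/2117 = 1.3224005 × 10^-4.
deff = (9.2244402 × 10^-5) / (1.3224005 × 10^-4) = 0.6976.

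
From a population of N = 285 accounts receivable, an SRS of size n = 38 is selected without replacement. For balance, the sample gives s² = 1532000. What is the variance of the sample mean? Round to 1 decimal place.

Under SRS without replacement, Var(ȳ) = (1 − f)·s²/n with f = n/N = 38/285 = 0.13333333.
Var(ȳ) = (1 − 0.13333333)·1532000/38 = 0.86666667·40315.789 = 34940.351.

34940.4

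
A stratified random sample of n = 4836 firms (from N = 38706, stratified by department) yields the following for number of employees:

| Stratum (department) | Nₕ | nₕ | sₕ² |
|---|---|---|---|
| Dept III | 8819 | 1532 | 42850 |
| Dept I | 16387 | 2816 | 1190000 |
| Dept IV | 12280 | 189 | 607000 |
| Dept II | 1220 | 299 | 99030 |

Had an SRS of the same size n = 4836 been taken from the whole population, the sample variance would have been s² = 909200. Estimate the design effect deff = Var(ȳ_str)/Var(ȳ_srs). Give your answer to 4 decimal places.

Var(ȳ_str) = Σ Wₕ²(1−fₕ)sₕ²/nₕ with Wₕ = Nₕ/38706:
  Dept III: (8819/38706)²·(1−1532/8819)·42850/1532 = 1.1997854
  Dept I: (16387/38706)²·(1−2816/16387)·1190000/2816 = 62.729096
  Dept IV: (12280/38706)²·(1−189/12280)·607000/189 = 318.29579
  Dept II: (1220/38706)²·(1−299/1220)·99030/299 = 0.24840393
  → Var(ȳ_str) = 382.47308.
Var(ȳ_srs) = (1 − 4836/38706)·909200/4836 = 164.51672.
deff = 382.47308 / 164.51672 = 2.3248.

2.3248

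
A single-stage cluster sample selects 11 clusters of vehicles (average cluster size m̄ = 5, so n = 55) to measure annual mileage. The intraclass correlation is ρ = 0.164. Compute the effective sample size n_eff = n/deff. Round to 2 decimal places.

33.21

deff = 1 + (5 − 1)·0.164 = 1 + 0.656 = 1.656.
n_eff = 55 / 1.656 = 33.21.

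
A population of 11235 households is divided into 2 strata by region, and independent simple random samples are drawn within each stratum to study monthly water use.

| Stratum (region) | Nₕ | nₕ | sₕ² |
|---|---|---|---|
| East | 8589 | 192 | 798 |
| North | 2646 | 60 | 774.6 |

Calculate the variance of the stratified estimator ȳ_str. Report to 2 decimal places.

Var(ȳ_str) = Σₕ Wₕ²(1 − fₕ)sₕ²/nₕ with Wₕ = Nₕ/N, N = 11235.
East: Wₕ = 0.76448598; term = 0.76448598²·(1 − 0.02235417)·798/192 = 2.3747739.
North: Wₕ = 0.23551402; term = 0.23551402²·(1 − 0.02267574)·774.6/60 = 0.6998395.
Sum = 3.0746134.

3.07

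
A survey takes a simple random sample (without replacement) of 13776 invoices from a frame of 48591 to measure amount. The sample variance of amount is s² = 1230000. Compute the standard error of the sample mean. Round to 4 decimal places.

Under SRS without replacement, Var(ȳ) = (1 − f)·s²/n with f = n/N = 13776/48591 = 0.28350929.
Var(ȳ) = (1 − 0.28350929)·1230000/13776 = 0.71649071·89.285714 = 63.972385.
SE(ȳ) = √(63.972385) = 7.9983.

7.9983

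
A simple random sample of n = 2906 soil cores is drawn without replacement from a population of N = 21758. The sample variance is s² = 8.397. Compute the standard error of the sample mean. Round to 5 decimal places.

0.05004

Under SRS without replacement, Var(ȳ) = (1 − f)·s²/n with f = n/N = 2906/21758 = 0.13356007.
Var(ȳ) = (1 − 0.13356007)·8.397/2906 = 0.86643993·0.0028895389 = 0.0025036119.
SE(ȳ) = √(0.0025036119) = 0.05004.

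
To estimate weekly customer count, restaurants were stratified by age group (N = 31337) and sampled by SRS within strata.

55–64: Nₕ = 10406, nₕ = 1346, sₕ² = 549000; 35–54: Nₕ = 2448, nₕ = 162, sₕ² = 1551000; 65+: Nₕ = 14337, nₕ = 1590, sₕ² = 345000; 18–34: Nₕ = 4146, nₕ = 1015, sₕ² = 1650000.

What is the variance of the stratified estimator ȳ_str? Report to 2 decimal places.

Var(ȳ_str) = Σₕ Wₕ²(1 − fₕ)sₕ²/nₕ with Wₕ = Nₕ/N, N = 31337.
55–64: Wₕ = 0.33206752; term = 0.33206752²·(1 − 0.12934845)·549000/1346 = 39.158358.
35–54: Wₕ = 0.07811852; term = 0.07811852²·(1 − 0.06617647)·1551000/162 = 54.5594.
65+: Wₕ = 0.45751029; term = 0.45751029²·(1 − 0.11090186)·345000/1590 = 40.380659.
18–34: Wₕ = 0.13230367; term = 0.13230367²·(1 − 0.24481428)·1650000/1015 = 21.488962.
Sum = 155.58738.

155.59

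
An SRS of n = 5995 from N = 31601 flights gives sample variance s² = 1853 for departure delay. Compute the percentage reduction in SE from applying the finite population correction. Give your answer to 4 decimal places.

f = n/N = 5995/31601 = 0.18970919.
SE_no-fpc = √(s²/n) = 0.55595945; SE_fpc = √((1−f)s²/n) = 0.50045332.
Ratio = √(1−f) = 0.90016155. Reduction = 100·(1 − 0.90016155) = 9.9838%.

9.9838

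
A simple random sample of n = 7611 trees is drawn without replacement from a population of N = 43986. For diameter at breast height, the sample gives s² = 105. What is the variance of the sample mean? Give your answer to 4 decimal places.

Under SRS without replacement, Var(ȳ) = (1 − f)·s²/n with f = n/N = 7611/43986 = 0.17303233.
Var(ȳ) = (1 − 0.17303233)·105/7611 = 0.82696767·0.013795822 = 0.011408699.

0.0114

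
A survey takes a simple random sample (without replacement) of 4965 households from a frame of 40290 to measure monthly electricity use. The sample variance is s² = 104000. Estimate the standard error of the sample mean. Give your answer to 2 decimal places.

Under SRS without replacement, Var(ȳ) = (1 − f)·s²/n with f = n/N = 4965/40290 = 0.12323157.
Var(ȳ) = (1 − 0.12323157)·104000/4965 = 0.87676843·20.946626 = 18.365341.
SE(ȳ) = √(18.365341) = 4.29.

4.29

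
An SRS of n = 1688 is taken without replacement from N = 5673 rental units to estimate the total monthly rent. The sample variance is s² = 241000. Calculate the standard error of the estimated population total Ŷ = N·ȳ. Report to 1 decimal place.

Var(Ŷ) = N²·Var(ȳ) = N²·(1 − n/N)·s²/n.
f = 1688/5673 = 0.29754980; Var(ȳ) = 0.70245020·241000/1688 = 100.29058.
Var(Ŷ) = 5673² · 100.29058 = 3.2276446 × 10^9.
SE(Ŷ) = √(3.2276446 × 10^9) = 56812.4.

56812.4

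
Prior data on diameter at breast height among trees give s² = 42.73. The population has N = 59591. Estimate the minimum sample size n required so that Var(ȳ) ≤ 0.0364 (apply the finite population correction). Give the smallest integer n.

1152

Without fpc, n₀ = s²/D = 42.73/0.0364 = 1173.9011.
With fpc, (1 − n/N)·s²/n ≤ D requires n ≥ n₀/(1 + n₀/N) = 1173.9011/(1 + 1173.9011/59591) = 1151.2228.
Rounding up, n = 1152.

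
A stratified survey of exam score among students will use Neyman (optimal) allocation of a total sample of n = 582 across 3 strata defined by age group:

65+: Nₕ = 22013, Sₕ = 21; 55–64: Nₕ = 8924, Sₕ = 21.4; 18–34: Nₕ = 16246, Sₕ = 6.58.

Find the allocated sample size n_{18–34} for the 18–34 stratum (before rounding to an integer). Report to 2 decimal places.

Neyman allocation: nₕ = n·NₕSₕ / Σⱼ NⱼSⱼ.
Σ NⱼSⱼ = 22013·21 + 8924·21.4 + 16246·6.58 = 760145.28.
n_{18–34} = 582·16246·6.58 / 760145.28 = 81.85.

81.85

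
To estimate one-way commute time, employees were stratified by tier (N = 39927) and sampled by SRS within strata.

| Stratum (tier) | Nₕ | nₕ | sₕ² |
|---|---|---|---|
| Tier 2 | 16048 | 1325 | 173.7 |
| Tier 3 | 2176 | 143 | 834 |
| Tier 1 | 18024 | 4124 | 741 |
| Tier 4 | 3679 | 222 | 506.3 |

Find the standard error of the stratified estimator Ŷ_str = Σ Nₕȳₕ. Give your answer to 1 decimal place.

11436.6

Var(Ŷ_str) = Σₕ Nₕ²(1 − fₕ)sₕ²/nₕ.
Tier 2: 16048²·(1 − 1325/16048)·173.7/1325 = 3.0974276 × 10^7.
Tier 3: 2176²·(1 − 143/2176)·834/143 = 2.5800391 × 10^7.
Tier 1: 18024²·(1 − 4124/18024)·741/4124 = 4.5015858 × 10^7.
Tier 4: 3679²·(1 − 222/3679)·506.3/222 = 2.9005751 × 10^7.
Sum = 1.3079628 × 10^8.
SE = √(1.3079628 × 10^8) = 11436.6.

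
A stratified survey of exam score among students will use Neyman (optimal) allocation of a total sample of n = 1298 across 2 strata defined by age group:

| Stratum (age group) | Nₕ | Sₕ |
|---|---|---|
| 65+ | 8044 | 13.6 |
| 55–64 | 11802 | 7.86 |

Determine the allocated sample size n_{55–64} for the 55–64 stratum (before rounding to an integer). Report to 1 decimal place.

Neyman allocation: nₕ = n·NₕSₕ / Σⱼ NⱼSⱼ.
Σ NⱼSⱼ = 8044·13.6 + 11802·7.86 = 202162.12.
n_{55–64} = 1298·11802·7.86 / 202162.12 = 595.6.

595.6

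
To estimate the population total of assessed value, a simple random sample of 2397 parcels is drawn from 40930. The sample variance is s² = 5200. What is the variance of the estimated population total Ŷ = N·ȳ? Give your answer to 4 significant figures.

Var(Ŷ) = N²·Var(ȳ) = N²·(1 − n/N)·s²/n.
f = 2397/40930 = 0.05856340; Var(ȳ) = 0.94143660·5200/2397 = 2.0423322.
Var(Ŷ) = 40930² · 2.0423322 = 3.4214474 × 10^9.

3.421 × 10^9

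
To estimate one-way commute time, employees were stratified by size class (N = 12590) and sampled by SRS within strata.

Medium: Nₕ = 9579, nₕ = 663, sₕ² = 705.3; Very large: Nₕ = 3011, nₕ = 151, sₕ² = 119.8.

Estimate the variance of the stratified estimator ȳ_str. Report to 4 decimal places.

Var(ȳ_str) = Σₕ Wₕ²(1 − fₕ)sₕ²/nₕ with Wₕ = Nₕ/N, N = 12590.
Medium: Wₕ = 0.76084194; term = 0.76084194²·(1 − 0.06921391)·705.3/663 = 0.57319069.
Very large: Wₕ = 0.23915806; term = 0.23915806²·(1 − 0.05014945)·119.8/151 = 0.043102772.
Sum = 0.61629346.

0.6163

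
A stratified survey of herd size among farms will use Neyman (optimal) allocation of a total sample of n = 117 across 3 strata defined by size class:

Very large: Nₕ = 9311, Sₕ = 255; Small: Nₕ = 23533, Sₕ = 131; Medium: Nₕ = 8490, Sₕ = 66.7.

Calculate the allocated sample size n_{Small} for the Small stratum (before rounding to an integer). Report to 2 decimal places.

59.88

Neyman allocation: nₕ = n·NₕSₕ / Σⱼ NⱼSⱼ.
Σ NⱼSⱼ = 9311·255 + 23533·131 + 8490·66.7 = 6.023411 × 10^6.
n_{Small} = 117·23533·131 / (6.023411 × 10^6) = 59.88.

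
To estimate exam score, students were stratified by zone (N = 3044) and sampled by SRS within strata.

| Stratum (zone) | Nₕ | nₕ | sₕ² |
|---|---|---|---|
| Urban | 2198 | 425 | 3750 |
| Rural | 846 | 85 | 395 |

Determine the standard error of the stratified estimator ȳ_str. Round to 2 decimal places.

Var(ȳ_str) = Σₕ Wₕ²(1 − fₕ)sₕ²/nₕ with Wₕ = Nₕ/N, N = 3044.
Urban: Wₕ = 0.72207622; term = 0.72207622²·(1 − 0.19335760)·3750/425 = 3.7109873.
Rural: Wₕ = 0.27792378; term = 0.27792378²·(1 − 0.10047281)·395/85 = 0.32288204.
Sum = 4.0338693.
SE = √(4.0338693) = 2.01.

2.01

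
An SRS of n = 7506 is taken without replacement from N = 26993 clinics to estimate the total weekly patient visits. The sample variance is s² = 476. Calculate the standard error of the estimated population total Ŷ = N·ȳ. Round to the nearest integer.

Var(Ŷ) = N²·Var(ȳ) = N²·(1 − n/N)·s²/n.
f = 7506/26993 = 0.27807209; Var(ȳ) = 0.72192791·476/7506 = 0.045781732.
Var(Ŷ) = 26993² · 0.045781732 = 3.3357579 × 10^7.
SE(Ŷ) = √(3.3357579 × 10^7) = 5776.

5776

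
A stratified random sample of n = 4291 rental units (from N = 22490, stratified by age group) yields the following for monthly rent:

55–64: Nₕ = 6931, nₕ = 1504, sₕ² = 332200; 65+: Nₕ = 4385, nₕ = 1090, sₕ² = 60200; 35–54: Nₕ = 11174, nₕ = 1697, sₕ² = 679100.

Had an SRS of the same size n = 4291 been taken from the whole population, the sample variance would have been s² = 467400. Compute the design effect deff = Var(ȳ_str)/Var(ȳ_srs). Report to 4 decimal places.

Var(ȳ_str) = Σ Wₕ²(1−fₕ)sₕ²/nₕ with Wₕ = Nₕ/22490:
  55–64: (6931/22490)²·(1−1504/6931)·332200/1504 = 16.425878
  65+: (4385/22490)²·(1−1090/4385)·60200/1090 = 1.5776698
  35–54: (11174/22490)²·(1−1697/11174)·679100/1697 = 83.782348
  → Var(ȳ_str) = 101.7859.
Var(ȳ_srs) = (1 − 4291/22490)·467400/4291 = 88.143088.
deff = 101.7859 / 88.143088 = 1.1548.

1.1548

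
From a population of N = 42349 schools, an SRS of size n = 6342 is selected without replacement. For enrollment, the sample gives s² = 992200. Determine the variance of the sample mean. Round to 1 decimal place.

133.0

Under SRS without replacement, Var(ȳ) = (1 − f)·s²/n with f = n/N = 6342/42349 = 0.14975560.
Var(ȳ) = (1 − 0.14975560)·992200/6342 = 0.85024440·156.44907 = 133.01995.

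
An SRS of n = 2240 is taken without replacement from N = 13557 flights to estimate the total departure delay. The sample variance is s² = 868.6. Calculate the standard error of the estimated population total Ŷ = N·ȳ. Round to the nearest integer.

Var(Ŷ) = N²·Var(ȳ) = N²·(1 − n/N)·s²/n.
f = 2240/13557 = 0.16522830; Var(ȳ) = 0.83477170·868.6/2240 = 0.32369764.
Var(Ŷ) = 13557² · 0.32369764 = 5.9493117 × 10^7.
SE(Ŷ) = √(5.9493117 × 10^7) = 7713.

7713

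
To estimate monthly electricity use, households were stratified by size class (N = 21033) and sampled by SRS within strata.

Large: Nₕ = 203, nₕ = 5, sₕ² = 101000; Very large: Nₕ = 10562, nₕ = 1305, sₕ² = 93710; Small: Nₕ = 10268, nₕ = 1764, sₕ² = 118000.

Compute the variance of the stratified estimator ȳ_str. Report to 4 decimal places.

Var(ȳ_str) = Σₕ Wₕ²(1 − fₕ)sₕ²/nₕ with Wₕ = Nₕ/N, N = 21033.
Large: Wₕ = 0.00965150; term = 0.00965150²·(1 − 0.02463054)·101000/5 = 1.8353131.
Very large: Wₕ = 0.50216327; term = 0.50216327²·(1 − 0.12355614)·93710/1305 = 15.870456.
Small: Wₕ = 0.48818523; term = 0.48818523²·(1 − 0.17179587)·118000/1764 = 13.203531.
Sum = 30.9093.

30.9093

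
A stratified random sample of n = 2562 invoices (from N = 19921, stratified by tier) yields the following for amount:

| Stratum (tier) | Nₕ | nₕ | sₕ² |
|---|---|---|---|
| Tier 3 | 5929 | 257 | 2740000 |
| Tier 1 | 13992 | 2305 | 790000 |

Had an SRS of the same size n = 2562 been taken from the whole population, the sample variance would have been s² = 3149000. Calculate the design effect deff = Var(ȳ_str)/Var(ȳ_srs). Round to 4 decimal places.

0.9754

Var(ȳ_str) = Σ Wₕ²(1−fₕ)sₕ²/nₕ with Wₕ = Nₕ/19921:
  Tier 3: (5929/19921)²·(1−257/5929)·2740000/257 = 903.46814
  Tier 1: (13992/19921)²·(1−2305/13992)·790000/2305 = 141.22667
  → Var(ȳ_str) = 1044.6948.
Var(ȳ_srs) = (1 − 2562/19921)·3149000/2562 = 1071.0435.
deff = 1044.6948 / 1071.0435 = 0.9754.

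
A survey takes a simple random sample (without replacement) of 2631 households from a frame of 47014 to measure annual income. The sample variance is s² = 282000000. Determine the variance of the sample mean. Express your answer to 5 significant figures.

101190

Under SRS without replacement, Var(ȳ) = (1 − f)·s²/n with f = n/N = 2631/47014 = 0.05596205.
Var(ȳ) = (1 − 0.05596205)·282000000/2631 = 0.94403795·107183.58 = 101185.37.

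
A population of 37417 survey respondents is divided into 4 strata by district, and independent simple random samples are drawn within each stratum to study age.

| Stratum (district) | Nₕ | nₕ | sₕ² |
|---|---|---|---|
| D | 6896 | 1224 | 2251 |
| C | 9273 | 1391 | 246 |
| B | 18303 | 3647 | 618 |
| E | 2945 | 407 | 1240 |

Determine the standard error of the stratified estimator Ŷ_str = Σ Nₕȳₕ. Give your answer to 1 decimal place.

Var(Ŷ_str) = Σₕ Nₕ²(1 − fₕ)sₕ²/nₕ.
D: 6896²·(1 − 1224/6896)·2251/1224 = 7.1932897 × 10^7.
C: 9273²·(1 − 1391/9273)·246/1391 = 1.2926015 × 10^7.
B: 18303²·(1 − 3647/18303)·618/3647 = 4.545592 × 10^7.
E: 2945²·(1 − 407/2945)·1240/407 = 2.2772158 × 10^7.
Sum = 1.5308699 × 10^8.
SE = √(1.5308699 × 10^8) = 12372.8.

12372.8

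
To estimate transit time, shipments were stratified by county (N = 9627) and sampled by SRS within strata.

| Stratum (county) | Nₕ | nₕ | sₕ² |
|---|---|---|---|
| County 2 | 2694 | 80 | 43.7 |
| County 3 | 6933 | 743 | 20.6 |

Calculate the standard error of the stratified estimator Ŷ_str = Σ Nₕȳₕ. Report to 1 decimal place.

Var(Ŷ_str) = Σₕ Nₕ²(1 − fₕ)sₕ²/nₕ.
County 2: 2694²·(1 − 80/2694)·43.7/80 = 3.8467559 × 10^6.
County 3: 6933²·(1 − 743/6933)·20.6/743 = 1.1898446 × 10^6.
Sum = 5.0366005 × 10^6.
SE = √(5.0366005 × 10^6) = 2244.2.

2244.2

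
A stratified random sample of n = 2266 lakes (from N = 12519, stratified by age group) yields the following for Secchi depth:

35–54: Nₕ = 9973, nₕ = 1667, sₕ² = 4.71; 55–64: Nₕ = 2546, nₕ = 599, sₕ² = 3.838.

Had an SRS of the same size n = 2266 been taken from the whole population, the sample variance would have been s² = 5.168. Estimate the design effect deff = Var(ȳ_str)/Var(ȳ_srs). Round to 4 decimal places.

0.9080

Var(ȳ_str) = Σ Wₕ²(1−fₕ)sₕ²/nₕ with Wₕ = Nₕ/12519:
  35–54: (9973/12519)²·(1−1667/9973)·4.71/1667 = 0.0014933575
  55–64: (2546/12519)²·(1−599/2546)·3.838/599 = 2.0265775 × 10^-4
  → Var(ȳ_str) = 0.0016960153.
Var(ȳ_srs) = (1 − 2266/12519)·5.168/2266 = 0.0018678583.
deff = 0.0016960153 / 0.0018678583 = 0.9080.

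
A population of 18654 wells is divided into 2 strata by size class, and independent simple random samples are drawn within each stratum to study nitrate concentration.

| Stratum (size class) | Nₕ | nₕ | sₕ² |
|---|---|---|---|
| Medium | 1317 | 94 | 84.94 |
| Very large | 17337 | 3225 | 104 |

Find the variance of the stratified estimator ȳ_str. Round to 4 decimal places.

0.0269

Var(ȳ_str) = Σₕ Wₕ²(1 − fₕ)sₕ²/nₕ with Wₕ = Nₕ/N, N = 18654.
Medium: Wₕ = 0.07060148; term = 0.07060148²·(1 − 0.07137434)·84.94/94 = 0.0041826612.
Very large: Wₕ = 0.92939852; term = 0.92939852²·(1 − 0.18601834)·104/3225 = 0.022673689.
Sum = 0.02685635.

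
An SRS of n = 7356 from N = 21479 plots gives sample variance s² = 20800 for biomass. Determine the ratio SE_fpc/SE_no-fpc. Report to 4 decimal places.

0.8109

f = n/N = 7356/21479 = 0.34247404.
SE_no-fpc = √(s²/n) = 1.681554; SE_fpc = √((1−f)s²/n) = 1.363538.
Ratio = √(1−f) = 0.81087974.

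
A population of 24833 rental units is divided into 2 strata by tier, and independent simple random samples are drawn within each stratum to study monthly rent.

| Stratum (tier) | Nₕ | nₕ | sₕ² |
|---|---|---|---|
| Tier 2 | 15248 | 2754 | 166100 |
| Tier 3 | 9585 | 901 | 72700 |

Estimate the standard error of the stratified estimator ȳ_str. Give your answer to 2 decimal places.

Var(ȳ_str) = Σₕ Wₕ²(1 − fₕ)sₕ²/nₕ with Wₕ = Nₕ/N, N = 24833.
Tier 2: Wₕ = 0.61402166; term = 0.61402166²·(1 − 0.18061385)·166100/2754 = 18.632096.
Tier 3: Wₕ = 0.38597834; term = 0.38597834²·(1 − 0.09400104)·72700/901 = 10.890885.
Sum = 29.522981.
SE = √(29.522981) = 5.43.

5.43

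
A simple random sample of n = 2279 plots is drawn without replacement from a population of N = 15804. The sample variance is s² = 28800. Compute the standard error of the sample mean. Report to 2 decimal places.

Under SRS without replacement, Var(ȳ) = (1 − f)·s²/n with f = n/N = 2279/15804 = 0.14420400.
Var(ȳ) = (1 − 0.14420400)·28800/2279 = 0.85579600·12.637122 = 10.814798.
SE(ȳ) = √(10.814798) = 3.29.

3.29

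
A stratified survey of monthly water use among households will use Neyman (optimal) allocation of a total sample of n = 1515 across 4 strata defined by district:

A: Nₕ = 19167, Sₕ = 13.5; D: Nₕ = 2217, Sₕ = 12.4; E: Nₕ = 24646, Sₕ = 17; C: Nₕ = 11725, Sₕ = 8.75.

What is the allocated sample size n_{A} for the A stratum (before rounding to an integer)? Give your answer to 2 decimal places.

Neyman allocation: nₕ = n·NₕSₕ / Σⱼ NⱼSⱼ.
Σ NⱼSⱼ = 19167·13.5 + 2217·12.4 + 24646·17 + 11725·8.75 = 807821.05.
n_{A} = 1515·19167·13.5 / 807821.05 = 485.27.

485.27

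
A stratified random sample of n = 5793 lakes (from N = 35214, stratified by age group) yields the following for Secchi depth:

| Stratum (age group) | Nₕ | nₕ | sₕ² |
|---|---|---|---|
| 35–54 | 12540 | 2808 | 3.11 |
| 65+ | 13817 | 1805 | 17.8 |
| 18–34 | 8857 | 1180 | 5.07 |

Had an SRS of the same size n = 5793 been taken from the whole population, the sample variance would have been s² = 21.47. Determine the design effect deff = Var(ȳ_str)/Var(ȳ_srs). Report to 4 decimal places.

0.5375

Var(ȳ_str) = Σ Wₕ²(1−fₕ)sₕ²/nₕ with Wₕ = Nₕ/35214:
  35–54: (12540/35214)²·(1−2808/12540)·3.11/2808 = 1.0900143 × 10^-4
  65+: (13817/35214)²·(1−1805/13817)·17.8/1805 = 0.0013199004
  18–34: (8857/35214)²·(1−1180/8857)·5.07/1180 = 2.3559899 × 10^-4
  → Var(ȳ_str) = 0.0016645008.
Var(ȳ_srs) = (1 − 5793/35214)·21.47/5793 = 0.0030964964.
deff = 0.0016645008 / 0.0030964964 = 0.5375.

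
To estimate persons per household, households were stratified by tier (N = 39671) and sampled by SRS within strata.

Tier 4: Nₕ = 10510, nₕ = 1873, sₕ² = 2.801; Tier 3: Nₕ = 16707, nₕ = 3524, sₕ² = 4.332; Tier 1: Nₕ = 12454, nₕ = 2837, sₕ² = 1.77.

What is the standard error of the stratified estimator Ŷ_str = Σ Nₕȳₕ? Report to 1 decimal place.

Var(Ŷ_str) = Σₕ Nₕ²(1 − fₕ)sₕ²/nₕ.
Tier 4: 10510²·(1 − 1873/10510)·2.801/1873 = 135750.35.
Tier 3: 16707²·(1 − 3524/16707)·4.332/3524 = 270748.01.
Tier 1: 12454²·(1 − 2837/12454)·1.77/2837 = 74724.395.
Sum = 481222.76.
SE = √(481222.76) = 693.7.

693.7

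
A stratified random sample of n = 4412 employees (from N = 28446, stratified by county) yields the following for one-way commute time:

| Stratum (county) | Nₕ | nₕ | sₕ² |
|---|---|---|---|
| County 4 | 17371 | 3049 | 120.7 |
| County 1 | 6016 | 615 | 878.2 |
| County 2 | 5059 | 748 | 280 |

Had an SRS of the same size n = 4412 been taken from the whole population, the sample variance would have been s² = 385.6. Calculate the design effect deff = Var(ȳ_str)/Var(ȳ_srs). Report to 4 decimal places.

Var(ȳ_str) = Σ Wₕ²(1−fₕ)sₕ²/nₕ with Wₕ = Nₕ/28446:
  County 4: (17371/28446)²·(1−3049/17371)·120.7/3049 = 0.012171271
  County 1: (6016/28446)²·(1−615/6016)·878.2/615 = 0.057340029
  County 2: (5059/28446)²·(1−748/5059)·280/748 = 0.0100892
  → Var(ȳ_str) = 0.0796005.
Var(ȳ_srs) = (1 − 4412/28446)·385.6/4412 = 0.073842497.
deff = 0.0796005 / 0.073842497 = 1.0780.

1.0780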